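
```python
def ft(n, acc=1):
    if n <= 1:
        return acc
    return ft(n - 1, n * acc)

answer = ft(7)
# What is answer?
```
Call trace:
ft(n=7, acc=1)
  ft(n=6, acc=7)
    ft(n=5, acc=42)
      ft(n=4, acc=210)
        ft(n=3, acc=840)
          ft(n=2, acc=2520)
            ft(n=1, acc=5040)
            -> return 5040
          -> return 5040
        -> return 5040
      -> return 5040
    -> return 5040
  -> return 5040
-> return 5040

Final answer: 5040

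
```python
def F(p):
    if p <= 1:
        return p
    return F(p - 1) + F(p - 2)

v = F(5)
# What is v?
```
Call trace (a repeated sub-call is expanded the first time; later identical calls just restate its return value):
F(p=5)
  F(p=4)
    F(p=3)
      F(p=2)
        F(p=1)
        -> return 1
        F(p=0)
        -> return 0
      -> return 1
      F(p=1)
      -> return 1
    -> return 2
    F(p=2) -> return 1  (same call as traced above)
  -> return 3
  F(p=3) -> return 2  (same call as traced above)
-> return 5

Final answer: 5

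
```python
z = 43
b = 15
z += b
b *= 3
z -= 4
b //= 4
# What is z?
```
Trace:
  z=43
  z=43, b=15
  z=58, b=15
  z=58, b=45
  z=54, b=45
  z=54, b=11

Final answer: 54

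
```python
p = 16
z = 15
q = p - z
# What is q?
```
Trace:
  p=16
  p=16, z=15
  p=16, z=15, q=1

Final answer: 1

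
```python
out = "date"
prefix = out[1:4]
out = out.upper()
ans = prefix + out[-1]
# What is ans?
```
Trace:
  out='date'
  out='date', prefix='ate'
  out='DATE', prefix='ate'
  out='DATE', prefix='ate', ans='ateE'

Final answer: 'ateE'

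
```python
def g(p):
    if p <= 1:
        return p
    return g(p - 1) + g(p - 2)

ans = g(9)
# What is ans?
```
Call trace (a repeated sub-call is expanded the first time; later identical calls just restate its return value):
g(p=9)
  g(p=8)
    g(p=7)
      g(p=6)
        g(p=5)
          g(p=4)
            g(p=3)
              g(p=2)
                g(p=1)
                -> return 1
                g(p=0)
                -> return 0
              -> return 1
              g(p=1)
              -> return 1
            -> return 2
            g(p=2) -> return 1  (same call as traced above)
          -> return 3
          g(p=3) -> return 2  (same call as traced above)
        -> return 5
        g(p=4) -> return 3  (same call as traced above)
      -> return 8
      g(p=5) -> return 5  (same call as traced above)
    -> return 13
    g(p=6) -> return 8  (same call as traced above)
  -> return 21
  g(p=7) -> return 13  (same call as traced above)
-> return 34

Final answer: 34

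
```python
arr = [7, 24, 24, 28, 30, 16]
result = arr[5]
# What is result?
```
Trace:
  arr=[7, 24, 24, 28, 30, 16]
  arr=[7, 24, 24, 28, 30, 16], result=16

Final answer: 16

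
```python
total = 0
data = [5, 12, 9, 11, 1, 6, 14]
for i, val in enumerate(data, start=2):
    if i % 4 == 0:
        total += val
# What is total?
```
Trace:
  total=0
  total=0, i=2, val=5
  total=0, i=3, val=12
  total=9, i=4, val=9
  total=9, i=5, val=11
  total=9, i=6, val=1
  total=9, i=7, val=6
  total=23, i=8, val=14

Final answer: 23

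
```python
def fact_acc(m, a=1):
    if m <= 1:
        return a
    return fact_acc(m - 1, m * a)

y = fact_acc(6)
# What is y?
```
Call trace:
fact_acc(m=6, a=1)
  fact_acc(m=5, a=6)
    fact_acc(m=4, a=30)
      fact_acc(m=3, a=120)
        fact_acc(m=2, a=360)
          fact_acc(m=1, a=720)
          -> return 720
        -> return 720
      -> return 720
    -> return 720
  -> return 720
-> return 720

Final answer: 720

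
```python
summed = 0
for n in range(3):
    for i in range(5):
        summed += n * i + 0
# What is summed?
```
Trace:
  summed=0
  summed=0, n=0, i=0
  summed=0, n=0, i=1
  summed=0, n=0, i=2
  summed=0, n=0, i=3
  summed=0, n=0, i=4
  summed=0, n=1, i=0
  summed=1, n=1, i=1
  summed=3, n=1, i=2
  summed=6, n=1, i=3
  summed=10, n=1, i=4
  summed=10, n=2, i=0
  summed=12, n=2, i=1
  summed=16, n=2, i=2
  summed=22, n=2, i=3
  summed=30, n=2, i=4

Final answer: 30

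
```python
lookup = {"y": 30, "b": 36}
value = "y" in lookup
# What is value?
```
Trace:
  lookup={'y': 30, 'b': 36}
  lookup={'y': 30, 'b': 36}, value=True

Final answer: True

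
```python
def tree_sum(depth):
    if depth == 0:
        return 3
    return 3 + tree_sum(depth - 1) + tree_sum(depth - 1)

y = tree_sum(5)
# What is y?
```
Call trace (a repeated sub-call is expanded the first time; later identical calls just restate its return value):
tree_sum(depth=5)
  tree_sum(depth=4)
    tree_sum(depth=3)
      tree_sum(depth=2)
        tree_sum(depth=1)
          tree_sum(depth=0)
          -> return 3
          tree_sum(depth=0)
          -> return 3
        -> return 9
        tree_sum(depth=1) -> return 9  (same call as traced above)
      -> return 21
      tree_sum(depth=2) -> return 21  (same call as traced above)
    -> return 45
    tree_sum(depth=3) -> return 45  (same call as traced above)
  -> return 93
  tree_sum(depth=4) -> return 93  (same call as traced above)
-> return 189

Final answer: 189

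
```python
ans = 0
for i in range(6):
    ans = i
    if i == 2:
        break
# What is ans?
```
Trace:
  ans=0
  ans=0, i=0
  ans=1, i=1
  ans=2, i=2

Final answer: 2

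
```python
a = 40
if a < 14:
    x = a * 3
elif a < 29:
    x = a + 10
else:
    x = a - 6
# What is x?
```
Trace:
  a=40
  a=40, x=34

Final answer: 34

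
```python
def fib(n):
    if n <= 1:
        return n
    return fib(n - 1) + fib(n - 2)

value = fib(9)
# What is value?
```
Call trace (a repeated sub-call is expanded the first time; later identical calls just restate its return value):
fib(n=9)
  fib(n=8)
    fib(n=7)
      fib(n=6)
        fib(n=5)
          fib(n=4)
            fib(n=3)
              fib(n=2)
                fib(n=1)
                -> return 1
                fib(n=0)
                -> return 0
              -> return 1
              fib(n=1)
              -> return 1
            -> return 2
            fib(n=2) -> return 1  (same call as traced above)
          -> return 3
          fib(n=3) -> return 2  (same call as traced above)
        -> return 5
        fib(n=4) -> return 3  (same call as traced above)
      -> return 8
      fib(n=5) -> return 5  (same call as traced above)
    -> return 13
    fib(n=6) -> return 8  (same call as traced above)
  -> return 21
  fib(n=7) -> return 13  (same call as traced above)
-> return 34

Final answer: 34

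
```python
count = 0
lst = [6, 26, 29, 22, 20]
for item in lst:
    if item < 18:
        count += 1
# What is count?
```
Trace:
  count=0
  count=1, item=6
  count=1, item=26
  count=1, item=29
  count=1, item=22
  count=1, item=20

Final answer: 1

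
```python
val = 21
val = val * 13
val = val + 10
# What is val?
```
Trace:
  val=21
  val=273
  val=283

Final answer: 283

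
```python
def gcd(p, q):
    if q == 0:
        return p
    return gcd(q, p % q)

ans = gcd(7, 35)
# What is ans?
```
Call trace:
gcd(p=7, q=35)
  gcd(p=35, q=7)
    gcd(p=7, q=0)
    -> return 7
  -> return 7
-> return 7

Final answer: 7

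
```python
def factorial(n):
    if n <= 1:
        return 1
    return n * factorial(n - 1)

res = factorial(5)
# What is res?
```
Call trace:
factorial(n=5)
  factorial(n=4)
    factorial(n=3)
      factorial(n=2)
        factorial(n=1)
        -> return 1
      -> return 2
    -> return 6
  -> return 24
-> return 120

Final answer: 120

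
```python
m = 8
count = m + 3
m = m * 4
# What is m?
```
Trace:
  m=8
  m=8, count=11
  m=32, count=11

Final answer: 32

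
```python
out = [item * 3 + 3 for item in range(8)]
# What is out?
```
Trace:
  item=0
  item=1
  item=2
  item=3
  item=4
  item=5
  item=6
  item=7
  out=[3, 6, 9, 12, 15, 18, 21, 24]

Final answer: [3, 6, 9, 12, 15, 18, 21, 24]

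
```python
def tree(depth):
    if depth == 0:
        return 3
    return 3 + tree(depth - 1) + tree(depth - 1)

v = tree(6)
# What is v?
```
Call trace (a repeated sub-call is expanded the first time; later identical calls just restate its return value):
tree(depth=6)
  tree(depth=5)
    tree(depth=4)
      tree(depth=3)
        tree(depth=2)
          tree(depth=1)
            tree(depth=0)
            -> return 3
            tree(depth=0)
            -> return 3
          -> return 9
          tree(depth=1) -> return 9  (same call as traced above)
        -> return 21
        tree(depth=2) -> return 21  (same call as traced above)
      -> return 45
      tree(depth=3) -> return 45  (same call as traced above)
    -> return 93
    tree(depth=4) -> return 93  (same call as traced above)
  -> return 189
  tree(depth=5) -> return 189  (same call as traced above)
-> return 381

Final answer: 381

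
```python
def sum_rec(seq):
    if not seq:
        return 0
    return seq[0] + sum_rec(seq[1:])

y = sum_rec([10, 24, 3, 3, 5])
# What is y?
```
Call trace:
sum_rec(seq=[10, 24, 3, 3, 5])
  sum_rec(seq=[24, 3, 3, 5])
    sum_rec(seq=[3, 3, 5])
      sum_rec(seq=[3, 5])
        sum_rec(seq=[5])
          sum_rec(seq=[])
          -> return 0
        -> return 5
      -> return 8
    -> return 11
  -> return 35
-> return 45

Final answer: 45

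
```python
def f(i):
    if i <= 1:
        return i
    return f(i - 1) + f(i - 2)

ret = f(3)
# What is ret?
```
Call trace:
f(i=3)
  f(i=2)
    f(i=1)
    -> return 1
    f(i=0)
    -> return 0
  -> return 1
  f(i=1)
  -> return 1
-> return 2

Final answer: 2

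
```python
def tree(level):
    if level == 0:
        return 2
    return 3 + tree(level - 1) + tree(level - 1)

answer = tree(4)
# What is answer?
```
Call trace (a repeated sub-call is expanded the first time; later identical calls just restate its return value):
tree(level=4)
  tree(level=3)
    tree(level=2)
      tree(level=1)
        tree(level=0)
        -> return 2
        tree(level=0)
        -> return 2
      -> return 7
      tree(level=1) -> return 7  (same call as traced above)
    -> return 17
    tree(level=2) -> return 17  (same call as traced above)
  -> return 37
  tree(level=3) -> return 37  (same call as traced above)
-> return 77

Final answer: 77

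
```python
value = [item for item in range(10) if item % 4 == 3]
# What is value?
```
Trace:
  item=0
  item=1
  item=2
  item=3
  item=4
  item=5
  item=6
  item=7
  item=8
  item=9
  value=[3, 7]

Final answer: [3, 7]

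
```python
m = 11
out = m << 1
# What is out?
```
Trace:
  m=11
  m=11, out=22

Final answer: 22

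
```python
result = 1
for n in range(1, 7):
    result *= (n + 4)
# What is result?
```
Trace:
  result=1
  result=5, n=1
  result=30, n=2
  result=210, n=3
  result=1680, n=4
  result=15120, n=5
  result=151200, n=6

Final answer: 151200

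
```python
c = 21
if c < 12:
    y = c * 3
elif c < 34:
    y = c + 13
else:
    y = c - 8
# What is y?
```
Trace:
  c=21
  c=21, y=34

Final answer: 34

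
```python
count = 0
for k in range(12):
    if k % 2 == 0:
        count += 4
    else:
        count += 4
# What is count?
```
Trace:
  count=0
  count=4, k=0
  count=8, k=1
  count=12, k=2
  count=16, k=3
  count=20, k=4
  count=24, k=5
  count=28, k=6
  count=32, k=7
  count=36, k=8
  count=40, k=9
  count=44, k=10
  count=48, k=11

Final answer: 48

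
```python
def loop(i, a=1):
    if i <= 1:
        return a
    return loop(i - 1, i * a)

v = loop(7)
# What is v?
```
Call trace:
loop(i=7, a=1)
  loop(i=6, a=7)
    loop(i=5, a=42)
      loop(i=4, a=210)
        loop(i=3, a=840)
          loop(i=2, a=2520)
            loop(i=1, a=5040)
            -> return 5040
          -> return 5040
        -> return 5040
      -> return 5040
    -> return 5040
  -> return 5040
-> return 5040

Final answer: 5040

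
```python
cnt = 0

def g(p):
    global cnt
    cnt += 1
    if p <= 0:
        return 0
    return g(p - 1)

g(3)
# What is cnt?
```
Call trace:
g(p=3)
  g(p=2)
    g(p=1)
      g(p=0)
      -> return 0
    -> return 0
  -> return 0
-> return 0

cnt is incremented once per call. g is entered once for each p = 3, 2, 1, 0 (the p <= 0 call returns without recursing), i.e. 3 + 1 calls.
cnt = 4

Final answer: 4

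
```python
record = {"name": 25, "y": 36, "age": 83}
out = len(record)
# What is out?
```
Trace:
  record={'name': 25, 'y': 36, 'age': 83}
  record={'name': 25, 'y': 36, 'age': 83}, out=3

Final answer: 3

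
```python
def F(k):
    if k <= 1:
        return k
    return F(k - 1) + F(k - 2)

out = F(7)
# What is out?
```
Call trace (a repeated sub-call is expanded the first time; later identical calls just restate its return value):
F(k=7)
  F(k=6)
    F(k=5)
      F(k=4)
        F(k=3)
          F(k=2)
            F(k=1)
            -> return 1
            F(k=0)
            -> return 0
          -> return 1
          F(k=1)
          -> return 1
        -> return 2
        F(k=2) -> return 1  (same call as traced above)
      -> return 3
      F(k=3) -> return 2  (same call as traced above)
    -> return 5
    F(k=4) -> return 3  (same call as traced above)
  -> return 8
  F(k=5) -> return 5  (same call as traced above)
-> return 13

Final answer: 13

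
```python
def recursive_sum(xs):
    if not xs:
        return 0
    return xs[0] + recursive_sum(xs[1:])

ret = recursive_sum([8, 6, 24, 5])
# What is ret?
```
Call trace:
recursive_sum(xs=[8, 6, 24, 5])
  recursive_sum(xs=[6, 24, 5])
    recursive_sum(xs=[24, 5])
      recursive_sum(xs=[5])
        recursive_sum(xs=[])
        -> return 0
      -> return 5
    -> return 29
  -> return 35
-> return 43

Final answer: 43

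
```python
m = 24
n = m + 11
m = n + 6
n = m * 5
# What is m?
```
Trace:
  m=24
  m=24, n=35
  m=41, n=35
  m=41, n=205

Final answer: 41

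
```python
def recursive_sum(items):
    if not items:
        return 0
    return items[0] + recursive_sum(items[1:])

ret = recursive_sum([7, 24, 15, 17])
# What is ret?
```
Call trace:
recursive_sum(items=[7, 24, 15, 17])
  recursive_sum(items=[24, 15, 17])
    recursive_sum(items=[15, 17])
      recursive_sum(items=[17])
        recursive_sum(items=[])
        -> return 0
      -> return 17
    -> return 32
  -> return 56
-> return 63

Final answer: 63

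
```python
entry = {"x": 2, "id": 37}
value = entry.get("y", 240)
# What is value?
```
Trace:
  entry={'x': 2, 'id': 37}
  entry={'x': 2, 'id': 37}, value=240

Final answer: 240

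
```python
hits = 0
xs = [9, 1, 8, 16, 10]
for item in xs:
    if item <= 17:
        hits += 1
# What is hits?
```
Trace:
  hits=0
  hits=1, item=9
  hits=2, item=1
  hits=3, item=8
  hits=4, item=16
  hits=5, item=10

Final answer: 5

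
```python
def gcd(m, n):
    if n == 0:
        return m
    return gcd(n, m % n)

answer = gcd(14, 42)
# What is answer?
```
Call trace:
gcd(m=14, n=42)
  gcd(m=42, n=14)
    gcd(m=14, n=0)
    -> return 14
  -> return 14
-> return 14

Final answer: 14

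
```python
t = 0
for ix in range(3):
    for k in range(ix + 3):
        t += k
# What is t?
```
Trace:
  t=0
  t=0, ix=0, k=0
  t=1, ix=0, k=1
  t=3, ix=0, k=2
  t=3, ix=1, k=0
  t=4, ix=1, k=1
  t=6, ix=1, k=2
  t=9, ix=1, k=3
  t=9, ix=2, k=0
  t=10, ix=2, k=1
  t=12, ix=2, k=2
  t=15, ix=2, k=3
  t=19, ix=2, k=4

Final answer: 19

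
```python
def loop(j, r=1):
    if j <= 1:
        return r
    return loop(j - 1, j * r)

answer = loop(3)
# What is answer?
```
Call trace:
loop(j=3, r=1)
  loop(j=2, r=3)
    loop(j=1, r=6)
    -> return 6
  -> return 6
-> return 6

Final answer: 6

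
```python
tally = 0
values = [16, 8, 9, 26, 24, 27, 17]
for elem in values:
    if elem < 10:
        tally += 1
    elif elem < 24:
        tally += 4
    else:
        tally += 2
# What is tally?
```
Trace:
  tally=0
  tally=4, elem=16
  tally=5, elem=8
  tally=6, elem=9
  tally=8, elem=26
  tally=10, elem=24
  tally=12, elem=27
  tally=16, elem=17

Final answer: 16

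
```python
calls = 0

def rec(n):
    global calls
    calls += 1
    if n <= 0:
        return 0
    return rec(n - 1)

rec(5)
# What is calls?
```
Call trace:
rec(n=5)
  rec(n=4)
    rec(n=3)
      rec(n=2)
        rec(n=1)
          rec(n=0)
          -> return 0
        -> return 0
      -> return 0
    -> return 0
  -> return 0
-> return 0

calls is incremented once per call. rec is entered once for each n = 5, 4, 3, 2, 1, 0 (the n <= 0 call returns without recursing), i.e. 5 + 1 calls.
calls = 6

Final answer: 6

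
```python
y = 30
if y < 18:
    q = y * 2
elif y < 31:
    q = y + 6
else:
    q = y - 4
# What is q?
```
Trace:
  y=30
  y=30, q=36

Final answer: 36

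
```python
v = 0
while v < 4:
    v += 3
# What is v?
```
Trace:
  v=0
  v=3
  v=6

Final answer: 6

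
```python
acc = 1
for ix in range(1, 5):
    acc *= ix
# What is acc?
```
Trace:
  acc=1
  acc=1, ix=1
  acc=2, ix=2
  acc=6, ix=3
  acc=24, ix=4

Final answer: 24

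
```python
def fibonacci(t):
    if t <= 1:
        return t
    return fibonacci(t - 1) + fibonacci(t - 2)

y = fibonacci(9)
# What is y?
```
Call trace (a repeated sub-call is expanded the first time; later identical calls just restate its return value):
fibonacci(t=9)
  fibonacci(t=8)
    fibonacci(t=7)
      fibonacci(t=6)
        fibonacci(t=5)
          fibonacci(t=4)
            fibonacci(t=3)
              fibonacci(t=2)
                fibonacci(t=1)
                -> return 1
                fibonacci(t=0)
                -> return 0
              -> return 1
              fibonacci(t=1)
              -> return 1
            -> return 2
            fibonacci(t=2) -> return 1  (same call as traced above)
          -> return 3
          fibonacci(t=3) -> return 2  (same call as traced above)
        -> return 5
        fibonacci(t=4) -> return 3  (same call as traced above)
      -> return 8
      fibonacci(t=5) -> return 5  (same call as traced above)
    -> return 13
    fibonacci(t=6) -> return 8  (same call as traced above)
  -> return 21
  fibonacci(t=7) -> return 13  (same call as traced above)
-> return 34

Final answer: 34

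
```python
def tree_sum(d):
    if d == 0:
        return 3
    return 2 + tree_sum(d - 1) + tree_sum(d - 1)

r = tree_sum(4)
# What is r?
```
Call trace (a repeated sub-call is expanded the first time; later identical calls just restate its return value):
tree_sum(d=4)
  tree_sum(d=3)
    tree_sum(d=2)
      tree_sum(d=1)
        tree_sum(d=0)
        -> return 3
        tree_sum(d=0)
        -> return 3
      -> return 8
      tree_sum(d=1) -> return 8  (same call as traced above)
    -> return 18
    tree_sum(d=2) -> return 18  (same call as traced above)
  -> return 38
  tree_sum(d=3) -> return 38  (same call as traced above)
-> return 78

Final answer: 78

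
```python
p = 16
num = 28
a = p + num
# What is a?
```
Trace:
  p=16
  p=16, num=28
  p=16, num=28, a=44

Final answer: 44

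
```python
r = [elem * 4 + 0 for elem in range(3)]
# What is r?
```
Trace:
  elem=0
  elem=1
  elem=2
  r=[0, 4, 8]

Final answer: [0, 4, 8]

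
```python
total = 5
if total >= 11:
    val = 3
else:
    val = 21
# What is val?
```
Trace:
  total=5
  total=5, val=21

Final answer: 21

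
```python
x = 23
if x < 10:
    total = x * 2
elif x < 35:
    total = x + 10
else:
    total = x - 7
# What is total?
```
Trace:
  x=23
  x=23, total=33

Final answer: 33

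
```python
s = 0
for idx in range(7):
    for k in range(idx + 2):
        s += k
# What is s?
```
Trace:
  s=0
  s=0, idx=0, k=0
  s=1, idx=0, k=1
  s=1, idx=1, k=0
  s=2, idx=1, k=1
  s=4, idx=1, k=2
  s=4, idx=2, k=0
  s=5, idx=2, k=1
  s=7, idx=2, k=2
  s=10, idx=2, k=3
  s=10, idx=3, k=0
  s=11, idx=3, k=1
  s=13, idx=3, k=2
  s=16, idx=3, k=3
  s=20, idx=3, k=4
  s=20, idx=4, k=0
  s=21, idx=4, k=1
  s=23, idx=4, k=2
  s=26, idx=4, k=3
  s=30, idx=4, k=4
  s=35, idx=4, k=5
  s=35, idx=5, k=0
  s=36, idx=5, k=1
  s=38, idx=5, k=2
  s=41, idx=5, k=3
  s=45, idx=5, k=4
  s=50, idx=5, k=5
  s=56, idx=5, k=6
  s=56, idx=6, k=0
  s=57, idx=6, k=1
  s=59, idx=6, k=2
  s=62, idx=6, k=3
  s=66, idx=6, k=4
  s=71, idx=6, k=5
  s=77, idx=6, k=6
  s=84, idx=6, k=7

Final answer: 84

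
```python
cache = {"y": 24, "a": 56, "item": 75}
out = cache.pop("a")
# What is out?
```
Trace:
  cache={'y': 24, 'a': 56, 'item': 75}
  cache={'y': 24, 'item': 75}, out=56

Final answer: 56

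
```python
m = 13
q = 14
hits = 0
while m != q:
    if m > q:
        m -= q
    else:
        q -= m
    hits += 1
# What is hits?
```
Trace:
  m=13
  m=13, q=14
  m=13, q=14, hits=0
  m=13, q=1, hits=1
  m=12, q=1, hits=2
  m=11, q=1, hits=3
  m=10, q=1, hits=4
  m=9, q=1, hits=5
  m=8, q=1, hits=6
  m=7, q=1, hits=7
  m=6, q=1, hits=8
  m=5, q=1, hits=9
  m=4, q=1, hits=10
  m=3, q=1, hits=11
  m=2, q=1, hits=12
  m=1, q=1, hits=13

Final answer: 13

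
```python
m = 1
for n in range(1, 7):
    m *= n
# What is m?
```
Trace:
  m=1
  m=1, n=1
  m=2, n=2
  m=6, n=3
  m=24, n=4
  m=120, n=5
  m=720, n=6

Final answer: 720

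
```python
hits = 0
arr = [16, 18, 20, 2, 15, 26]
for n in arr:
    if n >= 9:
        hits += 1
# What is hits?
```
Trace:
  hits=0
  hits=1, n=16
  hits=2, n=18
  hits=3, n=20
  hits=3, n=2
  hits=4, n=15
  hits=5, n=26

Final answer: 5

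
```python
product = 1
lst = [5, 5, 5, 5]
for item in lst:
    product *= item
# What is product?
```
Trace:
  product=1
  product=5, item=5
  product=25, item=5
  product=125, item=5
  product=625, item=5

Final answer: 625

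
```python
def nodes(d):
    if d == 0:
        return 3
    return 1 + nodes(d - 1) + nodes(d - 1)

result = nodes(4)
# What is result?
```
Call trace (a repeated sub-call is expanded the first time; later identical calls just restate its return value):
nodes(d=4)
  nodes(d=3)
    nodes(d=2)
      nodes(d=1)
        nodes(d=0)
        -> return 3
        nodes(d=0)
        -> return 3
      -> return 7
      nodes(d=1) -> return 7  (same call as traced above)
    -> return 15
    nodes(d=2) -> return 15  (same call as traced above)
  -> return 31
  nodes(d=3) -> return 31  (same call as traced above)
-> return 63

Final answer: 63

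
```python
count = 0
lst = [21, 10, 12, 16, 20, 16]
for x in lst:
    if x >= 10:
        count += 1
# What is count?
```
Trace:
  count=0
  count=1, x=21
  count=2, x=10
  count=3, x=12
  count=4, x=16
  count=5, x=20
  count=6, x=16

Final answer: 6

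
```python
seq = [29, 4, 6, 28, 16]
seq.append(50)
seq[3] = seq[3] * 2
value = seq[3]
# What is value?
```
Trace:
  seq=[29, 4, 6, 28, 16]
  seq=[29, 4, 6, 28, 16, 50]
  seq=[29, 4, 6, 56, 16, 50]
  seq=[29, 4, 6, 56, 16, 50], value=56

Final answer: 56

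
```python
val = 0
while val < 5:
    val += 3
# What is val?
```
Trace:
  val=0
  val=3
  val=6

Final answer: 6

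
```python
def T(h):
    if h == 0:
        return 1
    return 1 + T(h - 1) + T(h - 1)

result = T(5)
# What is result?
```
Call trace (a repeated sub-call is expanded the first time; later identical calls just restate its return value):
T(h=5)
  T(h=4)
    T(h=3)
      T(h=2)
        T(h=1)
          T(h=0)
          -> return 1
          T(h=0)
          -> return 1
        -> return 3
        T(h=1) -> return 3  (same call as traced above)
      -> return 7
      T(h=2) -> return 7  (same call as traced above)
    -> return 15
    T(h=3) -> return 15  (same call as traced above)
  -> return 31
  T(h=4) -> return 31  (same call as traced above)
-> return 63

Final answer: 63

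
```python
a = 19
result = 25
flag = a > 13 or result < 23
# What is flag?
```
Trace:
  a=19
  a=19, result=25
  a=19, result=25, flag=True

Final answer: True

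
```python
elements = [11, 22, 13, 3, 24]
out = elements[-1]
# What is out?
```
Trace:
  elements=[11, 22, 13, 3, 24]
  elements=[11, 22, 13, 3, 24], out=24

Final answer: 24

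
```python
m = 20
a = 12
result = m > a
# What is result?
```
Trace:
  m=20
  m=20, a=12
  m=20, a=12, result=True

Final answer: True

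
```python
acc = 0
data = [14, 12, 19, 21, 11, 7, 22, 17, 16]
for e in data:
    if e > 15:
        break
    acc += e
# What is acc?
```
Trace:
  acc=0
  acc=14, e=14
  acc=26, e=12
  acc=26, e=19

Final answer: 26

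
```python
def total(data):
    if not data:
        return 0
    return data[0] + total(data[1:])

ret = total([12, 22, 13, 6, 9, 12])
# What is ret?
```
Call trace:
total(data=[12, 22, 13, 6, 9, 12])
  total(data=[22, 13, 6, 9, 12])
    total(data=[13, 6, 9, 12])
      total(data=[6, 9, 12])
        total(data=[9, 12])
          total(data=[12])
            total(data=[])
            -> return 0
          -> return 12
        -> return 21
      -> return 27
    -> return 40
  -> return 62
-> return 74

Final answer: 74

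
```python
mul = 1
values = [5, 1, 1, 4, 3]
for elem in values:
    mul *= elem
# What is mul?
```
Trace:
  mul=1
  mul=5, elem=5
  mul=5, elem=1
  mul=5, elem=1
  mul=20, elem=4
  mul=60, elem=3

Final answer: 60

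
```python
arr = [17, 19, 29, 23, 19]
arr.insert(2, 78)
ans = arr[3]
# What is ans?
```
Trace:
  arr=[17, 19, 29, 23, 19]
  arr=[17, 19, 78, 29, 23, 19]
  arr=[17, 19, 78, 29, 23, 19], ans=29

Final answer: 29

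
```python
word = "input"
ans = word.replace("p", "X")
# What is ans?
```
Trace:
  word='input'
  word='input', ans='inXut'

Final answer: 'inXut'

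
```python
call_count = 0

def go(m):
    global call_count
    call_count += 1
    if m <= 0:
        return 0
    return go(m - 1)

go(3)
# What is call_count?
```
Call trace:
go(m=3)
  go(m=2)
    go(m=1)
      go(m=0)
      -> return 0
    -> return 0
  -> return 0
-> return 0

call_count is incremented once per call. go is entered once for each m = 3, 2, 1, 0 (the m <= 0 call returns without recursing), i.e. 3 + 1 calls.
call_count = 4

Final answer: 4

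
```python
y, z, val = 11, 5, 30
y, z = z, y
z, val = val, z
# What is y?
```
Trace:
  y=11, z=5, val=30
  y=5, z=11, val=30
  y=5, z=30, val=11

Final answer: 5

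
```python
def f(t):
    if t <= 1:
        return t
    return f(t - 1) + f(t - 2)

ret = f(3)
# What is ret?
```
Call trace:
f(t=3)
  f(t=2)
    f(t=1)
    -> return 1
    f(t=0)
    -> return 0
  -> return 1
  f(t=1)
  -> return 1
-> return 2

Final answer: 2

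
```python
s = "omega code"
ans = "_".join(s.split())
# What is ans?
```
Trace:
  s='omega code'
  s='omega code', ans='omega_code'

Final answer: 'omega_code'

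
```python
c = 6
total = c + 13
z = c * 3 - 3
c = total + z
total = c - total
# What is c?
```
Trace:
  c=6
  c=6, total=19
  c=6, total=19, z=15
  c=34, total=19, z=15
  c=34, total=15, z=15

Final answer: 34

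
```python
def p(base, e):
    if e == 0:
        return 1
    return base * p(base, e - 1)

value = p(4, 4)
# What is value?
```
Call trace:
p(base=4, e=4)
  p(base=4, e=3)
    p(base=4, e=2)
      p(base=4, e=1)
        p(base=4, e=0)
        -> return 1
      -> return 4
    -> return 16
  -> return 64
-> return 256

Final answer: 256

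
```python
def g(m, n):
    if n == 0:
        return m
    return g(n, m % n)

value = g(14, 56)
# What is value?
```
Call trace:
g(m=14, n=56)
  g(m=56, n=14)
    g(m=14, n=0)
    -> return 14
  -> return 14
-> return 14

Final answer: 14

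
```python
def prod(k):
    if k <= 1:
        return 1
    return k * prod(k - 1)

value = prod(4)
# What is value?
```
Call trace:
prod(k=4)
  prod(k=3)
    prod(k=2)
      prod(k=1)
      -> return 1
    -> return 2
  -> return 6
-> return 24

Final answer: 24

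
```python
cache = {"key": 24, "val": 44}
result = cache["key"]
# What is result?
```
Trace:
  cache={'key': 24, 'val': 44}
  cache={'key': 24, 'val': 44}, result=24

Final answer: 24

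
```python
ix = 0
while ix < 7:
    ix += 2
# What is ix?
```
Trace:
  ix=0
  ix=2
  ix=4
  ix=6
  ix=8

Final answer: 8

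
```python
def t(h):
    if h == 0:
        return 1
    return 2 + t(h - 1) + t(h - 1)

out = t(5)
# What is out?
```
Call trace (a repeated sub-call is expanded the first time; later identical calls just restate its return value):
t(h=5)
  t(h=4)
    t(h=3)
      t(h=2)
        t(h=1)
          t(h=0)
          -> return 1
          t(h=0)
          -> return 1
        -> return 4
        t(h=1) -> return 4  (same call as traced above)
      -> return 10
      t(h=2) -> return 10  (same call as traced above)
    -> return 22
    t(h=3) -> return 22  (same call as traced above)
  -> return 46
  t(h=4) -> return 46  (same call as traced above)
-> return 94

Final answer: 94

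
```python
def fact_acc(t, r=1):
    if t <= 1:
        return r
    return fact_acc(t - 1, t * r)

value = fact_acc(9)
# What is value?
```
Call trace:
fact_acc(t=9, r=1)
  fact_acc(t=8, r=9)
    fact_acc(t=7, r=72)
      fact_acc(t=6, r=504)
        fact_acc(t=5, r=3024)
          fact_acc(t=4, r=15120)
            fact_acc(t=3, r=60480)
              fact_acc(t=2, r=181440)
                fact_acc(t=1, r=362880)
                -> return 362880
              -> return 362880
            -> return 362880
          -> return 362880
        -> return 362880
      -> return 362880
    -> return 362880
  -> return 362880
-> return 362880

Final answer: 362880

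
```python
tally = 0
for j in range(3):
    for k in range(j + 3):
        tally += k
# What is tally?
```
Trace:
  tally=0
  tally=0, j=0, k=0
  tally=1, j=0, k=1
  tally=3, j=0, k=2
  tally=3, j=1, k=0
  tally=4, j=1, k=1
  tally=6, j=1, k=2
  tally=9, j=1, k=3
  tally=9, j=2, k=0
  tally=10, j=2, k=1
  tally=12, j=2, k=2
  tally=15, j=2, k=3
  tally=19, j=2, k=4

Final answer: 19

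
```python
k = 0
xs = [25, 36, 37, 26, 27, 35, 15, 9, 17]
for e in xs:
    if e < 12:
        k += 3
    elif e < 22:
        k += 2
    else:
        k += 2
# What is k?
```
Trace:
  k=0
  k=2, e=25
  k=4, e=36
  k=6, e=37
  k=8, e=26
  k=10, e=27
  k=12, e=35
  k=14, e=15
  k=17, e=9
  k=19, e=17

Final answer: 19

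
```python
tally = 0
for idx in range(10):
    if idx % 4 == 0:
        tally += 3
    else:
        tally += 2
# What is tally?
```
Trace:
  tally=0
  tally=3, idx=0
  tally=5, idx=1
  tally=7, idx=2
  tally=9, idx=3
  tally=12, idx=4
  tally=14, idx=5
  tally=16, idx=6
  tally=18, idx=7
  tally=21, idx=8
  tally=23, idx=9

Final answer: 23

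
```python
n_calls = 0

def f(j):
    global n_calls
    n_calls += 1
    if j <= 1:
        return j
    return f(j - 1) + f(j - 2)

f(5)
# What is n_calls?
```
Call trace (a repeated sub-call is expanded the first time; later identical calls just restate its return value):
f(j=5)
  f(j=4)
    f(j=3)
      f(j=2)
        f(j=1)
        -> return 1
        f(j=0)
        -> return 0
      -> return 1
      f(j=1)
      -> return 1
    -> return 2
    f(j=2) -> return 1  (same call as traced above)
  -> return 3
  f(j=3) -> return 2  (same call as traced above)
-> return 5

n_calls is incremented once per call, so count the calls in each subtree. Let C(j) = number of calls made by f(j).
C(0) = C(1) = 1 (base case, no recursion); C(j) = 1 + C(j - 1) + C(j - 2) otherwise.
C(2) = 1 + C(1) + C(0) = 1 + 1 + 1 = 3
C(3) = 1 + C(2) + C(1) = 1 + 3 + 1 = 5
C(4) = 1 + C(3) + C(2) = 1 + 5 + 3 = 9
C(5) = 1 + C(4) + C(3) = 1 + 9 + 5 = 15
n_calls = C(5) = 15

Final answer: 15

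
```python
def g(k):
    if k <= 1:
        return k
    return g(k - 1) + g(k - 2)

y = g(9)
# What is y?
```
Call trace (a repeated sub-call is expanded the first time; later identical calls just restate its return value):
g(k=9)
  g(k=8)
    g(k=7)
      g(k=6)
        g(k=5)
          g(k=4)
            g(k=3)
              g(k=2)
                g(k=1)
                -> return 1
                g(k=0)
                -> return 0
              -> return 1
              g(k=1)
              -> return 1
            -> return 2
            g(k=2) -> return 1  (same call as traced above)
          -> return 3
          g(k=3) -> return 2  (same call as traced above)
        -> return 5
        g(k=4) -> return 3  (same call as traced above)
      -> return 8
      g(k=5) -> return 5  (same call as traced above)
    -> return 13
    g(k=6) -> return 8  (same call as traced above)
  -> return 21
  g(k=7) -> return 13  (same call as traced above)
-> return 34

Final answer: 34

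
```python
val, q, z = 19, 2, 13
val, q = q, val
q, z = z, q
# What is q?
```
Trace:
  val=19, q=2, z=13
  val=2, q=19, z=13
  val=2, q=13, z=19

Final answer: 13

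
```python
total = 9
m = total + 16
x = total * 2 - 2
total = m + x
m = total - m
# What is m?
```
Trace:
  total=9
  total=9, m=25
  total=9, m=25, x=16
  total=41, m=25, x=16
  total=41, m=16, x=16

Final answer: 16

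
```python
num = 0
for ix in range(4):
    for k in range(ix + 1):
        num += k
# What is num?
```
Trace:
  num=0
  num=0, ix=0, k=0
  num=0, ix=1, k=0
  num=1, ix=1, k=1
  num=1, ix=2, k=0
  num=2, ix=2, k=1
  num=4, ix=2, k=2
  num=4, ix=3, k=0
  num=5, ix=3, k=1
  num=7, ix=3, k=2
  num=10, ix=3, k=3

Final answer: 10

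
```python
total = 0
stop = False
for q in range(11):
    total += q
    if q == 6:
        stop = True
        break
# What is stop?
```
Trace:
  total=0
  total=0, stop=False
  total=0, stop=False, q=0
  total=1, stop=False, q=1
  total=3, stop=False, q=2
  total=6, stop=False, q=3
  total=10, stop=False, q=4
  total=15, stop=False, q=5
  total=21, stop=True, q=6

Final answer: True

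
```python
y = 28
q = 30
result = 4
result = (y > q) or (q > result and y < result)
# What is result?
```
Trace:
  y=28
  y=28, q=30
  y=28, q=30, result=4
  y=28, q=30, result=False

Final answer: False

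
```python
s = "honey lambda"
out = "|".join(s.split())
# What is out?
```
Trace:
  s='honey lambda'
  s='honey lambda', out='honey|lambda'

Final answer: 'honey|lambda'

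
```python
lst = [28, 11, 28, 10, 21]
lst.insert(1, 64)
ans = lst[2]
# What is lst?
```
Trace:
  lst=[28, 11, 28, 10, 21]
  lst=[28, 64, 11, 28, 10, 21]
  lst=[28, 64, 11, 28, 10, 21], ans=11

Final answer: [28, 64, 11, 28, 10, 21]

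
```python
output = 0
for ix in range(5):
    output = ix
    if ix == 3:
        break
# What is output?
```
Trace:
  output=0
  output=0, ix=0
  output=1, ix=1
  output=2, ix=2
  output=3, ix=3

Final answer: 3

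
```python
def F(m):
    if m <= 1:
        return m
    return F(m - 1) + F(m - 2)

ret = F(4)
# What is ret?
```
Call trace (a repeated sub-call is expanded the first time; later identical calls just restate its return value):
F(m=4)
  F(m=3)
    F(m=2)
      F(m=1)
      -> return 1
      F(m=0)
      -> return 0
    -> return 1
    F(m=1)
    -> return 1
  -> return 2
  F(m=2) -> return 1  (same call as traced above)
-> return 3

Final answer: 3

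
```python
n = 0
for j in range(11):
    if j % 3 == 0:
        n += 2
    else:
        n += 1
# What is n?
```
Trace:
  n=0
  n=2, j=0
  n=3, j=1
  n=4, j=2
  n=6, j=3
  n=7, j=4
  n=8, j=5
  n=10, j=6
  n=11, j=7
  n=12, j=8
  n=14, j=9
  n=15, j=10

Final answer: 15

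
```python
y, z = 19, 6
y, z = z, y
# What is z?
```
Trace:
  y=19, z=6
  y=6, z=19

Final answer: 19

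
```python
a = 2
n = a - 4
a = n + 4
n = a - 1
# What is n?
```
Trace:
  a=2
  a=2, n=-2
  a=2, n=-2
  a=2, n=1

Final answer: 1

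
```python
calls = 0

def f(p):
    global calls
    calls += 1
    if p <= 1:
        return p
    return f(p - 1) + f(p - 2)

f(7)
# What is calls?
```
Call trace (a repeated sub-call is expanded the first time; later identical calls just restate its return value):
f(p=7)
  f(p=6)
    f(p=5)
      f(p=4)
        f(p=3)
          f(p=2)
            f(p=1)
            -> return 1
            f(p=0)
            -> return 0
          -> return 1
          f(p=1)
          -> return 1
        -> return 2
        f(p=2) -> return 1  (same call as traced above)
      -> return 3
      f(p=3) -> return 2  (same call as traced above)
    -> return 5
    f(p=4) -> return 3  (same call as traced above)
  -> return 8
  f(p=5) -> return 5  (same call as traced above)
-> return 13

calls is incremented once per call, so count the calls in each subtree. Let C(p) = number of calls made by f(p).
C(0) = C(1) = 1 (base case, no recursion); C(p) = 1 + C(p - 1) + C(p - 2) otherwise.
C(2) = 1 + C(1) + C(0) = 1 + 1 + 1 = 3
C(3) = 1 + C(2) + C(1) = 1 + 3 + 1 = 5
C(4) = 1 + C(3) + C(2) = 1 + 5 + 3 = 9
C(5) = 1 + C(4) + C(3) = 1 + 9 + 5 = 15
C(6) = 1 + C(5) + C(4) = 1 + 15 + 9 = 25
C(7) = 1 + C(6) + C(5) = 1 + 25 + 15 = 41
calls = C(7) = 41

Final answer: 41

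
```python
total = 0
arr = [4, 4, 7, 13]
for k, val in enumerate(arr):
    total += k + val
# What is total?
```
Trace:
  total=0
  total=4, k=0, val=4
  total=9, k=1, val=4
  total=18, k=2, val=7
  total=34, k=3, val=13

Final answer: 34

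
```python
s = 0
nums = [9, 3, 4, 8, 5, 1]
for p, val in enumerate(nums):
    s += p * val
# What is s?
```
Trace:
  s=0
  s=0, p=0, val=9
  s=3, p=1, val=3
  s=11, p=2, val=4
  s=35, p=3, val=8
  s=55, p=4, val=5
  s=60, p=5, val=1

Final answer: 60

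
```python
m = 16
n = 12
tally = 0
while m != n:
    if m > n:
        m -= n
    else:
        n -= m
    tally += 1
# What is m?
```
Trace:
  m=16
  m=16, n=12
  m=16, n=12, tally=0
  m=4, n=12, tally=1
  m=4, n=8, tally=2
  m=4, n=4, tally=3

Final answer: 4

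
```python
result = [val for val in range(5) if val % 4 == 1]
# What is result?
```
Trace:
  val=0
  val=1
  val=2
  val=3
  val=4
  result=[1]

Final answer: [1]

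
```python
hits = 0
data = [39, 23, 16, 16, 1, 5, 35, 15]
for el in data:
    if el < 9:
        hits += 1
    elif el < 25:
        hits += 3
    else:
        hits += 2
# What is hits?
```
Trace:
  hits=0
  hits=2, el=39
  hits=5, el=23
  hits=8, el=16
  hits=11, el=16
  hits=12, el=1
  hits=13, el=5
  hits=15, el=35
  hits=18, el=15

Final answer: 18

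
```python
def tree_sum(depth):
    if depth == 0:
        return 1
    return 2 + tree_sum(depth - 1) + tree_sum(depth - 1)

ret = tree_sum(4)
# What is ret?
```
Call trace (a repeated sub-call is expanded the first time; later identical calls just restate its return value):
tree_sum(depth=4)
  tree_sum(depth=3)
    tree_sum(depth=2)
      tree_sum(depth=1)
        tree_sum(depth=0)
        -> return 1
        tree_sum(depth=0)
        -> return 1
      -> return 4
      tree_sum(depth=1) -> return 4  (same call as traced above)
    -> return 10
    tree_sum(depth=2) -> return 10  (same call as traced above)
  -> return 22
  tree_sum(depth=3) -> return 22  (same call as traced above)
-> return 46

Final answer: 46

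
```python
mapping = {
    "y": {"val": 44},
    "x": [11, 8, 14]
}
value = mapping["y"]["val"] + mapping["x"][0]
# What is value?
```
Trace:
  mapping={'y': {'val': 44}, 'x': [11, 8, 14]}
  mapping={'y': {'val': 44}, 'x': [11, 8, 14]}, value=55

Final answer: 55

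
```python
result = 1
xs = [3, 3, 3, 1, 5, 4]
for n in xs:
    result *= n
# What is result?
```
Trace:
  result=1
  result=3, n=3
  result=9, n=3
  result=27, n=3
  result=27, n=1
  result=135, n=5
  result=540, n=4

Final answer: 540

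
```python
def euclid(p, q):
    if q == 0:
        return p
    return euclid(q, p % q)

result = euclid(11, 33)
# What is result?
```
Call trace:
euclid(p=11, q=33)
  euclid(p=33, q=11)
    euclid(p=11, q=0)
    -> return 11
  -> return 11
-> return 11

Final answer: 11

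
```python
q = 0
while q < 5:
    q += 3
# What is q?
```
Trace:
  q=0
  q=3
  q=6

Final answer: 6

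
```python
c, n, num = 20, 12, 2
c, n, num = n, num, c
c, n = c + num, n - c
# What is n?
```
Trace:
  c=20, n=12, num=2
  c=12, n=2, num=20
  c=32, n=-10, num=20

Final answer: -10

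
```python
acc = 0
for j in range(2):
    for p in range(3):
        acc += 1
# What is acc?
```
Trace:
  acc=0
  acc=1, j=0, p=0
  acc=2, j=0, p=1
  acc=3, j=0, p=2
  acc=4, j=1, p=0
  acc=5, j=1, p=1
  acc=6, j=1, p=2

Final answer: 6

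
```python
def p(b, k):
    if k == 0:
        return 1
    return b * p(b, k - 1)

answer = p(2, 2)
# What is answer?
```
Call trace:
p(b=2, k=2)
  p(b=2, k=1)
    p(b=2, k=0)
    -> return 1
  -> return 2
-> return 4

Final answer: 4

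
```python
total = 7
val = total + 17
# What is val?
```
Trace:
  total=7
  total=7, val=24

Final answer: 24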